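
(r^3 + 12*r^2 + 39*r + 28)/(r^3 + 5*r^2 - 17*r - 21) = (r + 4)/(r - 3)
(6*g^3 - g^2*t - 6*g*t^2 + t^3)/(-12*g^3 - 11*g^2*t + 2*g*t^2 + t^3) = (6*g^2 - 7*g*t + t^2)/(-12*g^2 + g*t + t^2)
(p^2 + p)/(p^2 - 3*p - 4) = p/(p - 4)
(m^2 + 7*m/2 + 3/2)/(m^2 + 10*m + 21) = (m + 1/2)/(m + 7)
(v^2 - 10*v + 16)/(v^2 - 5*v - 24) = (v - 2)/(v + 3)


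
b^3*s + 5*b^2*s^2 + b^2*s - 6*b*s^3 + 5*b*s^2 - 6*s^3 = (b - s)*(b + 6*s)*(b*s + s)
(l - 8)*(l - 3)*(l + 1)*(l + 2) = l^4 - 8*l^3 - 7*l^2 + 50*l + 48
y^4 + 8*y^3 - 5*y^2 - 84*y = y*(y - 3)*(y + 4)*(y + 7)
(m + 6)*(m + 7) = m^2 + 13*m + 42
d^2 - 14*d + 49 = (d - 7)^2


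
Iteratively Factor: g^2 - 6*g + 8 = (g - 2)*(g - 4)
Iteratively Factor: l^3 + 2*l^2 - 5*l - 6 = (l - 2)*(l^2 + 4*l + 3) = (l - 2)*(l + 1)*(l + 3)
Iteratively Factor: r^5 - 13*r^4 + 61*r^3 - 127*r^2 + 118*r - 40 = (r - 2)*(r^4 - 11*r^3 + 39*r^2 - 49*r + 20) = (r - 2)*(r - 1)*(r^3 - 10*r^2 + 29*r - 20) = (r - 2)*(r - 1)^2*(r^2 - 9*r + 20) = (r - 5)*(r - 2)*(r - 1)^2*(r - 4)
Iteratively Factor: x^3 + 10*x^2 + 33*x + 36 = (x + 4)*(x^2 + 6*x + 9) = (x + 3)*(x + 4)*(x + 3)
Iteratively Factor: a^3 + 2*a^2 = (a)*(a^2 + 2*a) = a*(a + 2)*(a)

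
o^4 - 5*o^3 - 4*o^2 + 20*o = o*(o - 5)*(o - 2)*(o + 2)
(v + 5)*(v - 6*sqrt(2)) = v^2 - 6*sqrt(2)*v + 5*v - 30*sqrt(2)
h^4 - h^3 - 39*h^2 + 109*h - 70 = (h - 5)*(h - 2)*(h - 1)*(h + 7)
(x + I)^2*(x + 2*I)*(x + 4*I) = x^4 + 8*I*x^3 - 21*x^2 - 22*I*x + 8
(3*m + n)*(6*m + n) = 18*m^2 + 9*m*n + n^2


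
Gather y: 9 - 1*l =9 - l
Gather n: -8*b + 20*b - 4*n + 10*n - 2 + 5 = 12*b + 6*n + 3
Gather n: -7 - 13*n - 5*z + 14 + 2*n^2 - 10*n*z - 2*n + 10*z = 2*n^2 + n*(-10*z - 15) + 5*z + 7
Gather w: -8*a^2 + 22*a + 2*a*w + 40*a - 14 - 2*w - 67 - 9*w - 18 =-8*a^2 + 62*a + w*(2*a - 11) - 99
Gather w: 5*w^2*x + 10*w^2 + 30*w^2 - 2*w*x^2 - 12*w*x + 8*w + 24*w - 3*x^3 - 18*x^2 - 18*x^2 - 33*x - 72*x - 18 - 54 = w^2*(5*x + 40) + w*(-2*x^2 - 12*x + 32) - 3*x^3 - 36*x^2 - 105*x - 72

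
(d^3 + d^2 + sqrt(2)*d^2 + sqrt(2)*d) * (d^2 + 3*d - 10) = d^5 + sqrt(2)*d^4 + 4*d^4 - 7*d^3 + 4*sqrt(2)*d^3 - 10*d^2 - 7*sqrt(2)*d^2 - 10*sqrt(2)*d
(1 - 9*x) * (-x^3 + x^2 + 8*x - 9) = 9*x^4 - 10*x^3 - 71*x^2 + 89*x - 9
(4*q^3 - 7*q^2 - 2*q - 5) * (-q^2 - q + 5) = -4*q^5 + 3*q^4 + 29*q^3 - 28*q^2 - 5*q - 25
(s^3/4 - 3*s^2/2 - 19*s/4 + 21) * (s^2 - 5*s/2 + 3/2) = s^5/4 - 17*s^4/8 - 5*s^3/8 + 245*s^2/8 - 477*s/8 + 63/2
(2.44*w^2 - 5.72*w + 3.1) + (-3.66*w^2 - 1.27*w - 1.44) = -1.22*w^2 - 6.99*w + 1.66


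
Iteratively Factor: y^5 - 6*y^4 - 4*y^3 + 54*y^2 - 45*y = (y - 3)*(y^4 - 3*y^3 - 13*y^2 + 15*y) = (y - 3)*(y + 3)*(y^3 - 6*y^2 + 5*y) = y*(y - 3)*(y + 3)*(y^2 - 6*y + 5) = y*(y - 3)*(y - 1)*(y + 3)*(y - 5)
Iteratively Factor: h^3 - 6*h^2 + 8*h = (h - 2)*(h^2 - 4*h) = h*(h - 2)*(h - 4)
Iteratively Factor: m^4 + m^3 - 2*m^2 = (m + 2)*(m^3 - m^2) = m*(m + 2)*(m^2 - m) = m^2*(m + 2)*(m - 1)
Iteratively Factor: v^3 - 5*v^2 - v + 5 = (v + 1)*(v^2 - 6*v + 5) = (v - 5)*(v + 1)*(v - 1)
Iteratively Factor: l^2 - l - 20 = (l + 4)*(l - 5)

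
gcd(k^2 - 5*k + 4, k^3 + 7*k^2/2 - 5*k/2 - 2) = k - 1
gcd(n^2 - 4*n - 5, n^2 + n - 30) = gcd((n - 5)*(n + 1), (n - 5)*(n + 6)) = n - 5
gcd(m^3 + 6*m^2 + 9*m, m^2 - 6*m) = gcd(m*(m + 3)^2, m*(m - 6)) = m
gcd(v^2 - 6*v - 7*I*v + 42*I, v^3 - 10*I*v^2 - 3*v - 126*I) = v - 7*I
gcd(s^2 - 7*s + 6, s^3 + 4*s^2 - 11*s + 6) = s - 1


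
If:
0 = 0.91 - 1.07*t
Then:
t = 0.85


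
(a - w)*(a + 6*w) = a^2 + 5*a*w - 6*w^2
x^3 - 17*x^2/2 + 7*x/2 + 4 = (x - 8)*(x - 1)*(x + 1/2)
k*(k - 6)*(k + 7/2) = k^3 - 5*k^2/2 - 21*k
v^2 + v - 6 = (v - 2)*(v + 3)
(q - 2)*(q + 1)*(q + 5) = q^3 + 4*q^2 - 7*q - 10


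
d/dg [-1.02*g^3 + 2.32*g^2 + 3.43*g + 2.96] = -3.06*g^2 + 4.64*g + 3.43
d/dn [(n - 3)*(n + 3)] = 2*n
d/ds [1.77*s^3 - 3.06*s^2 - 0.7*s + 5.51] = 5.31*s^2 - 6.12*s - 0.7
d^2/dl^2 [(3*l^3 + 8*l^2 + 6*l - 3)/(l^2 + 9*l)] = 6*(59*l^3 - 3*l^2 - 27*l - 81)/(l^3*(l^3 + 27*l^2 + 243*l + 729))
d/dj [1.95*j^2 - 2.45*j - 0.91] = 3.9*j - 2.45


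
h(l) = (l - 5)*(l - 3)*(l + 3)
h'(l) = (l - 5)*(l - 3) + (l - 5)*(l + 3) + (l - 3)*(l + 3) = 3*l^2 - 10*l - 9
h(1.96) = 15.68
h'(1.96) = -17.08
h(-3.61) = -34.72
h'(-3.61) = 66.20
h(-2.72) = 12.36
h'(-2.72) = 40.40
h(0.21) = 42.90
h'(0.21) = -10.97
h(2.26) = 10.67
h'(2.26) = -16.28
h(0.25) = 42.45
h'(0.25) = -11.31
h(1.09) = 30.54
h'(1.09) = -16.34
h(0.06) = 44.44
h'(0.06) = -9.59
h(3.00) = 0.00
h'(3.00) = -12.00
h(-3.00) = 0.00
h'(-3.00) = 48.00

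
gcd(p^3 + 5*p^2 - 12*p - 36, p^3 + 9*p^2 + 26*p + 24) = p + 2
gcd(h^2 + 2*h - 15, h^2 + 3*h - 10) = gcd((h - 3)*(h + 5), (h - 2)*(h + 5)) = h + 5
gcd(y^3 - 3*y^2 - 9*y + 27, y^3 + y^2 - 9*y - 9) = y^2 - 9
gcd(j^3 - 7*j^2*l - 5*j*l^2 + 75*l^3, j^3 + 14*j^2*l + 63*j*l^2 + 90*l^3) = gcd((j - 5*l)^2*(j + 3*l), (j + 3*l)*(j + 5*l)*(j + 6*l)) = j + 3*l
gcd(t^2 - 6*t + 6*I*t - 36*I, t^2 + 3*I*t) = 1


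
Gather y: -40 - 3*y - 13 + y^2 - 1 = y^2 - 3*y - 54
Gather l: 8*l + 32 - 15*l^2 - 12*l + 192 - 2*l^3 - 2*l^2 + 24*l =-2*l^3 - 17*l^2 + 20*l + 224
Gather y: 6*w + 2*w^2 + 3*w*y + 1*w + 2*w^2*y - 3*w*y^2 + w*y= 2*w^2 - 3*w*y^2 + 7*w + y*(2*w^2 + 4*w)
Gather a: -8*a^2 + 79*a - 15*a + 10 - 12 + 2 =-8*a^2 + 64*a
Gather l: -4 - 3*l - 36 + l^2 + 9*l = l^2 + 6*l - 40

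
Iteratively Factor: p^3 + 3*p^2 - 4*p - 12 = (p + 2)*(p^2 + p - 6) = (p + 2)*(p + 3)*(p - 2)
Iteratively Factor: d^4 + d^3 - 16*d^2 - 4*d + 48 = (d - 3)*(d^3 + 4*d^2 - 4*d - 16) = (d - 3)*(d + 4)*(d^2 - 4) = (d - 3)*(d + 2)*(d + 4)*(d - 2)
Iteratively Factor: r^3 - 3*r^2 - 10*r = (r)*(r^2 - 3*r - 10) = r*(r - 5)*(r + 2)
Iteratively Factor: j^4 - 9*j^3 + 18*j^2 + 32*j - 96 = (j - 3)*(j^3 - 6*j^2 + 32) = (j - 4)*(j - 3)*(j^2 - 2*j - 8) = (j - 4)*(j - 3)*(j + 2)*(j - 4)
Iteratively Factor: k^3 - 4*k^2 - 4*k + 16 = (k - 4)*(k^2 - 4) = (k - 4)*(k + 2)*(k - 2)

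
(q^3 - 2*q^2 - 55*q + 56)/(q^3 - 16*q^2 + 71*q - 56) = (q + 7)/(q - 7)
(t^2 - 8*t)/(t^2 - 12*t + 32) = t/(t - 4)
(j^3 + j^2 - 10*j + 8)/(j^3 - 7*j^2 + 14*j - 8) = (j + 4)/(j - 4)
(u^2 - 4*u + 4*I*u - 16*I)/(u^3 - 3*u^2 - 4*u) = (u + 4*I)/(u*(u + 1))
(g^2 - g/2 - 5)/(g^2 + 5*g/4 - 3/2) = 2*(2*g - 5)/(4*g - 3)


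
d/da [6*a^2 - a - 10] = 12*a - 1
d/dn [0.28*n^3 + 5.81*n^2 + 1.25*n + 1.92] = 0.84*n^2 + 11.62*n + 1.25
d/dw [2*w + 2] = 2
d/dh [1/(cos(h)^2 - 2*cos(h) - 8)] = 2*(cos(h) - 1)*sin(h)/(sin(h)^2 + 2*cos(h) + 7)^2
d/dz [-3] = 0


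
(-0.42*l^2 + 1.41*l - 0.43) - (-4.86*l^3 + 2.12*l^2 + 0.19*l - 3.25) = 4.86*l^3 - 2.54*l^2 + 1.22*l + 2.82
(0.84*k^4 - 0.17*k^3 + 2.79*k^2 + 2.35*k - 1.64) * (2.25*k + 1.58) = 1.89*k^5 + 0.9447*k^4 + 6.0089*k^3 + 9.6957*k^2 + 0.0230000000000006*k - 2.5912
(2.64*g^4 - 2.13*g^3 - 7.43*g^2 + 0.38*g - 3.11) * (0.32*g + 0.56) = 0.8448*g^5 + 0.7968*g^4 - 3.5704*g^3 - 4.0392*g^2 - 0.7824*g - 1.7416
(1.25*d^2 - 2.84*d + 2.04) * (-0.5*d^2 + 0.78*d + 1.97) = -0.625*d^4 + 2.395*d^3 - 0.7727*d^2 - 4.0036*d + 4.0188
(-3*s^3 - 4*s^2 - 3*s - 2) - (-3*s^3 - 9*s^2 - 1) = 5*s^2 - 3*s - 1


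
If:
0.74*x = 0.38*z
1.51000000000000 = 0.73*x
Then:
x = 2.07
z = 4.03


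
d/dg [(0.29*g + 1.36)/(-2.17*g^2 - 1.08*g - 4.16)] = (0.6293*g^2 + 5.9024*g + 0.2624)/(4.7089*g^4 + 4.6872*g^3 + 19.2208*g^2 + 8.9856*g + 17.3056)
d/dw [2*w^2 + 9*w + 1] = 4*w + 9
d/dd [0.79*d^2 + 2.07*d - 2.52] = 1.58*d + 2.07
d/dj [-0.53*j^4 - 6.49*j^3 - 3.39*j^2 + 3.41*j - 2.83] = -2.12*j^3 - 19.47*j^2 - 6.78*j + 3.41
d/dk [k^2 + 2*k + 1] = 2*k + 2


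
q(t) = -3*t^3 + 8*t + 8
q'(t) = 8 - 9*t^2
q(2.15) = -4.62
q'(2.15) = -33.60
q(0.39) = 10.94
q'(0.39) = 6.63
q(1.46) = 10.34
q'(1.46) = -11.18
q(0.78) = 12.82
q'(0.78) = 2.52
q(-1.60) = 7.49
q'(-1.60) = -15.04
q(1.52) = 9.62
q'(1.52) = -12.79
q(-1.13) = 3.29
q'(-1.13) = -3.49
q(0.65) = 12.38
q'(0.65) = 4.20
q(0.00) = 8.00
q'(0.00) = 8.00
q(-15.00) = 10013.00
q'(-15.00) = -2017.00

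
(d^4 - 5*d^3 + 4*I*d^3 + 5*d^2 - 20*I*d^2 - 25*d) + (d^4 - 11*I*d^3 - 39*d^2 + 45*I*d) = 2*d^4 - 5*d^3 - 7*I*d^3 - 34*d^2 - 20*I*d^2 - 25*d + 45*I*d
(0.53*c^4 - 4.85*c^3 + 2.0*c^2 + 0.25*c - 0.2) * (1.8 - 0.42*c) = -0.2226*c^5 + 2.991*c^4 - 9.57*c^3 + 3.495*c^2 + 0.534*c - 0.36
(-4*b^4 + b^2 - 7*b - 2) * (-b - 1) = 4*b^5 + 4*b^4 - b^3 + 6*b^2 + 9*b + 2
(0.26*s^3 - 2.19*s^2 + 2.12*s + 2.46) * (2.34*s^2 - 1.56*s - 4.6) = 0.6084*s^5 - 5.5302*s^4 + 7.1812*s^3 + 12.5232*s^2 - 13.5896*s - 11.316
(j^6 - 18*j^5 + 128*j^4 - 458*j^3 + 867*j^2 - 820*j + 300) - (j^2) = j^6 - 18*j^5 + 128*j^4 - 458*j^3 + 866*j^2 - 820*j + 300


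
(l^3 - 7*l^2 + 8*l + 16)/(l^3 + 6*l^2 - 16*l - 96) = (l^2 - 3*l - 4)/(l^2 + 10*l + 24)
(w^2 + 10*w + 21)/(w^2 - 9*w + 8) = (w^2 + 10*w + 21)/(w^2 - 9*w + 8)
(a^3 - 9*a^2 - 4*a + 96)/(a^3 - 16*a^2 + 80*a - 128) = (a + 3)/(a - 4)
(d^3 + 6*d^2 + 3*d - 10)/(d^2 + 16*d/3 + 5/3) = 3*(d^2 + d - 2)/(3*d + 1)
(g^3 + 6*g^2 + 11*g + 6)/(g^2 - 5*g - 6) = (g^2 + 5*g + 6)/(g - 6)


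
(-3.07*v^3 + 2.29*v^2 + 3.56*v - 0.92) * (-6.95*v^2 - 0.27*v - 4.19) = 21.3365*v^5 - 15.0866*v^4 - 12.497*v^3 - 4.1623*v^2 - 14.668*v + 3.8548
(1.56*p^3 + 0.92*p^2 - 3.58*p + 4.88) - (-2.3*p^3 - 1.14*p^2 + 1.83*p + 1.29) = 3.86*p^3 + 2.06*p^2 - 5.41*p + 3.59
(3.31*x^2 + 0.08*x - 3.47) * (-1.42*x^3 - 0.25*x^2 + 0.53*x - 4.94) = -4.7002*x^5 - 0.9411*x^4 + 6.6617*x^3 - 15.4415*x^2 - 2.2343*x + 17.1418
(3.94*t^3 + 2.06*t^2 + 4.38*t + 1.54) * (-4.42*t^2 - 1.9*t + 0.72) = -17.4148*t^5 - 16.5912*t^4 - 20.4368*t^3 - 13.6456*t^2 + 0.2276*t + 1.1088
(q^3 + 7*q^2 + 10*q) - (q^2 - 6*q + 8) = q^3 + 6*q^2 + 16*q - 8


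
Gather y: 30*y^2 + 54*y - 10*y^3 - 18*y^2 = -10*y^3 + 12*y^2 + 54*y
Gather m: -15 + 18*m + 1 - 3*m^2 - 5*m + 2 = -3*m^2 + 13*m - 12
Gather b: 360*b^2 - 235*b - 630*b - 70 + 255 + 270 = 360*b^2 - 865*b + 455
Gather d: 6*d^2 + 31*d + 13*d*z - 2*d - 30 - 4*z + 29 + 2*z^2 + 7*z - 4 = 6*d^2 + d*(13*z + 29) + 2*z^2 + 3*z - 5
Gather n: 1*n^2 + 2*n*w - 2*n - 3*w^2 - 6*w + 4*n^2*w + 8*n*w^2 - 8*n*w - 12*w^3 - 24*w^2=n^2*(4*w + 1) + n*(8*w^2 - 6*w - 2) - 12*w^3 - 27*w^2 - 6*w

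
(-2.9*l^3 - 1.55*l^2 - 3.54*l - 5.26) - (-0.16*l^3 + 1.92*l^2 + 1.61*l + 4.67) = -2.74*l^3 - 3.47*l^2 - 5.15*l - 9.93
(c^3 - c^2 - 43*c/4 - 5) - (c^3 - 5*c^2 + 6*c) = 4*c^2 - 67*c/4 - 5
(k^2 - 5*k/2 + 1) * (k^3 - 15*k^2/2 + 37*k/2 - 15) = k^5 - 10*k^4 + 153*k^3/4 - 275*k^2/4 + 56*k - 15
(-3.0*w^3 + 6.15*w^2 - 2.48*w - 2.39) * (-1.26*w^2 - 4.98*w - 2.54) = 3.78*w^5 + 7.191*w^4 - 19.8822*w^3 - 0.2592*w^2 + 18.2014*w + 6.0706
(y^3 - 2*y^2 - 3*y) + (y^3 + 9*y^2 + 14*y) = 2*y^3 + 7*y^2 + 11*y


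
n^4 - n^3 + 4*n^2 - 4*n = n*(n - 1)*(n - 2*I)*(n + 2*I)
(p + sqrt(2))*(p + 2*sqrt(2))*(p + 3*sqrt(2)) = p^3 + 6*sqrt(2)*p^2 + 22*p + 12*sqrt(2)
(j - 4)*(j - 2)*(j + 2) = j^3 - 4*j^2 - 4*j + 16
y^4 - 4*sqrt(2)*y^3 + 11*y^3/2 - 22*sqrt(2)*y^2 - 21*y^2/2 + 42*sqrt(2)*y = y*(y - 3/2)*(y + 7)*(y - 4*sqrt(2))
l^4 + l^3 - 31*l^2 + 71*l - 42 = (l - 3)*(l - 2)*(l - 1)*(l + 7)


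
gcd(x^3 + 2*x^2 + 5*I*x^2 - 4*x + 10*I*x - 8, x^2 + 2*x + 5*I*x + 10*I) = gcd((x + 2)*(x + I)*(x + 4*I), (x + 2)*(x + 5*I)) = x + 2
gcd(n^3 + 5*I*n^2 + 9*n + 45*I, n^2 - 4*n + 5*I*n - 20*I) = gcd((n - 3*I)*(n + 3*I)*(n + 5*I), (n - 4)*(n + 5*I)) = n + 5*I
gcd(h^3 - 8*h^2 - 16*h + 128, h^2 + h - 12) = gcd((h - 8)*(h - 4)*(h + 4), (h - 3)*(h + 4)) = h + 4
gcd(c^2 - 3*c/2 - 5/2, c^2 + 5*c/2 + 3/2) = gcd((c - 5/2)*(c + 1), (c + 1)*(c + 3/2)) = c + 1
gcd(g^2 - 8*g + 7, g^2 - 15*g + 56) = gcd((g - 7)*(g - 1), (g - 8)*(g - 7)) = g - 7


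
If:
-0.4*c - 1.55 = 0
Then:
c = -3.88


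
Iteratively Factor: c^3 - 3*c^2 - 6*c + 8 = (c - 4)*(c^2 + c - 2) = (c - 4)*(c + 2)*(c - 1)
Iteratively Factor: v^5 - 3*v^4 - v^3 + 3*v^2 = (v)*(v^4 - 3*v^3 - v^2 + 3*v) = v*(v - 1)*(v^3 - 2*v^2 - 3*v) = v*(v - 1)*(v + 1)*(v^2 - 3*v) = v^2*(v - 1)*(v + 1)*(v - 3)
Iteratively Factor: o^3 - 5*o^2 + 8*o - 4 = (o - 2)*(o^2 - 3*o + 2) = (o - 2)*(o - 1)*(o - 2)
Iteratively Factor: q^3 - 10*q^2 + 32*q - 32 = (q - 2)*(q^2 - 8*q + 16) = (q - 4)*(q - 2)*(q - 4)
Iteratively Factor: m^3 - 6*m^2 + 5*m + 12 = (m - 4)*(m^2 - 2*m - 3) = (m - 4)*(m + 1)*(m - 3)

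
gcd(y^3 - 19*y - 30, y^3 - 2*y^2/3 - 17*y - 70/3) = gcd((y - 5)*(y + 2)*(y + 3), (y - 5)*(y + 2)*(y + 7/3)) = y^2 - 3*y - 10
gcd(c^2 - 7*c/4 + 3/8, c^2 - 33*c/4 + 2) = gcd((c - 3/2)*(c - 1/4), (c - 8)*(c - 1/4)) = c - 1/4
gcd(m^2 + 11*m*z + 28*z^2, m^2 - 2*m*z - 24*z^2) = m + 4*z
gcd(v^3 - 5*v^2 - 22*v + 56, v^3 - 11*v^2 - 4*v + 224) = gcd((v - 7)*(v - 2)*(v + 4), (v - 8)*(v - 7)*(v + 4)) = v^2 - 3*v - 28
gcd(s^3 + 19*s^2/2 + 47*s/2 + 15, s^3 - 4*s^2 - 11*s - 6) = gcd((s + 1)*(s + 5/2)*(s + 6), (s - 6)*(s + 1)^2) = s + 1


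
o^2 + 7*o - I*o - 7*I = (o + 7)*(o - I)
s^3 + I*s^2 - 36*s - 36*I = (s - 6)*(s + 6)*(s + I)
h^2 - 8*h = h*(h - 8)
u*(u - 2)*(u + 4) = u^3 + 2*u^2 - 8*u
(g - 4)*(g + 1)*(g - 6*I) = g^3 - 3*g^2 - 6*I*g^2 - 4*g + 18*I*g + 24*I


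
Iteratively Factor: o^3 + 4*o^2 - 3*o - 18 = (o + 3)*(o^2 + o - 6) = (o - 2)*(o + 3)*(o + 3)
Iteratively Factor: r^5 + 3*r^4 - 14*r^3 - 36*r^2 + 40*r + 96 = (r + 4)*(r^4 - r^3 - 10*r^2 + 4*r + 24) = (r + 2)*(r + 4)*(r^3 - 3*r^2 - 4*r + 12) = (r - 2)*(r + 2)*(r + 4)*(r^2 - r - 6) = (r - 3)*(r - 2)*(r + 2)*(r + 4)*(r + 2)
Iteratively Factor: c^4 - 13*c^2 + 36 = (c + 2)*(c^3 - 2*c^2 - 9*c + 18) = (c - 3)*(c + 2)*(c^2 + c - 6) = (c - 3)*(c - 2)*(c + 2)*(c + 3)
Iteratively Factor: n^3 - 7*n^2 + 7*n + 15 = (n - 5)*(n^2 - 2*n - 3) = (n - 5)*(n + 1)*(n - 3)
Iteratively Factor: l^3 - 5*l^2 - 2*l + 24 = (l + 2)*(l^2 - 7*l + 12) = (l - 4)*(l + 2)*(l - 3)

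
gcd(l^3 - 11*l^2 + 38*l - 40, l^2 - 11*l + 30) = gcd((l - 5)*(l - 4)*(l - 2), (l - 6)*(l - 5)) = l - 5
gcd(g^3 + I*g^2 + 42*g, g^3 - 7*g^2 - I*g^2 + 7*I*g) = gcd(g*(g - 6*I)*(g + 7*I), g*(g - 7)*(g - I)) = g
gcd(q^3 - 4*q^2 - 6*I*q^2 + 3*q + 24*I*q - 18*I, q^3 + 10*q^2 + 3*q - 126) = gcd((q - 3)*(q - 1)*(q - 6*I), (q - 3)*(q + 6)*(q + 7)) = q - 3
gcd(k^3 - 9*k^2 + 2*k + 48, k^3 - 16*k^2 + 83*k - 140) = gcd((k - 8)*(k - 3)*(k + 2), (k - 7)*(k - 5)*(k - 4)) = 1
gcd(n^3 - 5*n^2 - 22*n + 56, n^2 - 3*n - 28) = n^2 - 3*n - 28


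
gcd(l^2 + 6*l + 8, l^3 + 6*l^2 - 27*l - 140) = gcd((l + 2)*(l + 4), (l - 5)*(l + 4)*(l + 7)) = l + 4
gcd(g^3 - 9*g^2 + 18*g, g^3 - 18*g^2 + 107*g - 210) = g - 6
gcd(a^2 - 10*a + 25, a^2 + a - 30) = a - 5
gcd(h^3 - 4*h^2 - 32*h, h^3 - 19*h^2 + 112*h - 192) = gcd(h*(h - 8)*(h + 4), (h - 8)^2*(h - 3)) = h - 8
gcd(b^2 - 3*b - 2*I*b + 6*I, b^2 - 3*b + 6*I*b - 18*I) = b - 3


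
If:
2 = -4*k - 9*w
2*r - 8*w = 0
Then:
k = -9*w/4 - 1/2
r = 4*w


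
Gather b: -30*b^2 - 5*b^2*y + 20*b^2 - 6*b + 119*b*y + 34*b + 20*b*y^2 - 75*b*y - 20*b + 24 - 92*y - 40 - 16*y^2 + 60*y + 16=b^2*(-5*y - 10) + b*(20*y^2 + 44*y + 8) - 16*y^2 - 32*y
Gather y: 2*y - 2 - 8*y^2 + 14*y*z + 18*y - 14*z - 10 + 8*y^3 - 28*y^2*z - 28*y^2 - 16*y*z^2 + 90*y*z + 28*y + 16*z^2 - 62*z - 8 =8*y^3 + y^2*(-28*z - 36) + y*(-16*z^2 + 104*z + 48) + 16*z^2 - 76*z - 20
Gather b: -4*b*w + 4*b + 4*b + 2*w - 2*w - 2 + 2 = b*(8 - 4*w)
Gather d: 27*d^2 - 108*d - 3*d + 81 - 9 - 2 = 27*d^2 - 111*d + 70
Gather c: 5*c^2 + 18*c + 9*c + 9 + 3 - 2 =5*c^2 + 27*c + 10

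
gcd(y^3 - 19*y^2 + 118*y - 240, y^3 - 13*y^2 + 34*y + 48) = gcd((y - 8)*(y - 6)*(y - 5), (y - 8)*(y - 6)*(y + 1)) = y^2 - 14*y + 48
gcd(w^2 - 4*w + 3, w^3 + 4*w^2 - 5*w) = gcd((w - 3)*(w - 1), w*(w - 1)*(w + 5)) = w - 1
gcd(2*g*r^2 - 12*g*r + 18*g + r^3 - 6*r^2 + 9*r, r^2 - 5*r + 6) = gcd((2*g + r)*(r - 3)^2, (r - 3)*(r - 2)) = r - 3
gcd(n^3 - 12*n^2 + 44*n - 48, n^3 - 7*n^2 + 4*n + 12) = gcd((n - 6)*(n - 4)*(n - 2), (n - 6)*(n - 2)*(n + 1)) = n^2 - 8*n + 12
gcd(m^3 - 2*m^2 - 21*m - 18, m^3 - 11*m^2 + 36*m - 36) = m - 6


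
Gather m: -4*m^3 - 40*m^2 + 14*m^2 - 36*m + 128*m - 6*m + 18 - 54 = -4*m^3 - 26*m^2 + 86*m - 36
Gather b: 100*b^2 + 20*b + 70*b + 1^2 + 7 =100*b^2 + 90*b + 8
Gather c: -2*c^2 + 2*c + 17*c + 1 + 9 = -2*c^2 + 19*c + 10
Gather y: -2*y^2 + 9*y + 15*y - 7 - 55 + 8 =-2*y^2 + 24*y - 54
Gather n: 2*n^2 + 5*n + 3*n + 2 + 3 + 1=2*n^2 + 8*n + 6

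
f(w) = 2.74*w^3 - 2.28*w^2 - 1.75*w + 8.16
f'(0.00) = -1.75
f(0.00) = 8.16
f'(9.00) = 623.03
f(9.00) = 1805.19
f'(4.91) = 174.03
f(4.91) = 268.94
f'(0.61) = -1.47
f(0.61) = 6.87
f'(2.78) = 49.10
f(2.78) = 44.54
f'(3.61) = 88.91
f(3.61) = 101.04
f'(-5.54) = 275.80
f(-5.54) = -518.01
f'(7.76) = 457.85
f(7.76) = 1137.65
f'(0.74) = -0.62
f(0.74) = 6.73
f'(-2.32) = 53.07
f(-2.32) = -34.27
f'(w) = 8.22*w^2 - 4.56*w - 1.75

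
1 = 1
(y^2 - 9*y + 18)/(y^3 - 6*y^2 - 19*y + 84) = (y - 6)/(y^2 - 3*y - 28)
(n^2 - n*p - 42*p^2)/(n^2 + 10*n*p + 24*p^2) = (n - 7*p)/(n + 4*p)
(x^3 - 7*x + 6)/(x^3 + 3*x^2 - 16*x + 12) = (x + 3)/(x + 6)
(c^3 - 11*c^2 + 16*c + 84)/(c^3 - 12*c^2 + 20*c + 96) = (c - 7)/(c - 8)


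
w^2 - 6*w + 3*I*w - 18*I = (w - 6)*(w + 3*I)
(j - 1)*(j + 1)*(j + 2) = j^3 + 2*j^2 - j - 2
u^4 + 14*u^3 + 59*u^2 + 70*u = u*(u + 2)*(u + 5)*(u + 7)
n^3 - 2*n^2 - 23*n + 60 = (n - 4)*(n - 3)*(n + 5)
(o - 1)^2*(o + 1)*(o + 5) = o^4 + 4*o^3 - 6*o^2 - 4*o + 5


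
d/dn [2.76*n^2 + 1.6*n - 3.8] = 5.52*n + 1.6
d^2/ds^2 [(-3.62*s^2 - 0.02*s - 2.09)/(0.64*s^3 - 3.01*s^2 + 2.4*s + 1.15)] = (-2.965504*s^6 - 0.0491520000000207*s^5 + 23.32032*s^4 + 49.1165719999999*s^3 - 207.882234*s^2 + 99.40302*s - 48.01037)/(0.262144*s^9 - 3.698688*s^8 + 20.344512*s^7 - 53.597941*s^6 + 62.99976*s^5 - 10.157055*s^4 - 33.4824*s^3 + 7.929825*s^2 + 9.522*s + 1.520875)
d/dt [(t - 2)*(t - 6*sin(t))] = t + (2 - t)*(6*cos(t) - 1) - 6*sin(t)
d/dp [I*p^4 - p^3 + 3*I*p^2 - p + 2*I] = 4*I*p^3 - 3*p^2 + 6*I*p - 1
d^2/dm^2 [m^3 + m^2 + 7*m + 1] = 6*m + 2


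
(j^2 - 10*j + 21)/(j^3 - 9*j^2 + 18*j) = (j - 7)/(j*(j - 6))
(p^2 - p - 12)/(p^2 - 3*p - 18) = (p - 4)/(p - 6)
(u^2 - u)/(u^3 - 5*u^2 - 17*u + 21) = u/(u^2 - 4*u - 21)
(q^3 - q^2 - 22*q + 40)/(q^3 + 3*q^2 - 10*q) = (q - 4)/q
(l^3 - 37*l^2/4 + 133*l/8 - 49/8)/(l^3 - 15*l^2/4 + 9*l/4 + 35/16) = 2*(2*l^2 - 15*l + 7)/(4*l^2 - 8*l - 5)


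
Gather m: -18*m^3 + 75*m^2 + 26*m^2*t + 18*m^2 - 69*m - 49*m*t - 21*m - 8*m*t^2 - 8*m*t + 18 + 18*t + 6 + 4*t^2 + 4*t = -18*m^3 + m^2*(26*t + 93) + m*(-8*t^2 - 57*t - 90) + 4*t^2 + 22*t + 24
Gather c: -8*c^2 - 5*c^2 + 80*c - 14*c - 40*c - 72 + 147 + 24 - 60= -13*c^2 + 26*c + 39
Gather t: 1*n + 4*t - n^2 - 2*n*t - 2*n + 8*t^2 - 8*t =-n^2 - n + 8*t^2 + t*(-2*n - 4)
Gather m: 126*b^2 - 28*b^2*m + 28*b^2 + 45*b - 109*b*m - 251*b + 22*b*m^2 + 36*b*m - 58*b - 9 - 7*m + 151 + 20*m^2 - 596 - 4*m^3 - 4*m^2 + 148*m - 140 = 154*b^2 - 264*b - 4*m^3 + m^2*(22*b + 16) + m*(-28*b^2 - 73*b + 141) - 594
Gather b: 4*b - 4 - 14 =4*b - 18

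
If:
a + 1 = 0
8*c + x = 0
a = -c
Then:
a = -1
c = 1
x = -8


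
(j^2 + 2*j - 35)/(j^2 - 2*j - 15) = (j + 7)/(j + 3)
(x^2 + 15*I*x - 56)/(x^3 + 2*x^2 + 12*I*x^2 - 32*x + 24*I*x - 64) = (x + 7*I)/(x^2 + x*(2 + 4*I) + 8*I)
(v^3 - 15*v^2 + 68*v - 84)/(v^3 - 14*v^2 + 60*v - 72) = (v - 7)/(v - 6)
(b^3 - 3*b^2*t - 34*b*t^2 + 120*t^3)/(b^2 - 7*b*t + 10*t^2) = (-b^2 - 2*b*t + 24*t^2)/(-b + 2*t)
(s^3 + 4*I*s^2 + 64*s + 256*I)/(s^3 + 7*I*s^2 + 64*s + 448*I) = (s + 4*I)/(s + 7*I)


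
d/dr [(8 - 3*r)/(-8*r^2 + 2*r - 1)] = (-24*r^2 + 128*r - 13)/(64*r^4 - 32*r^3 + 20*r^2 - 4*r + 1)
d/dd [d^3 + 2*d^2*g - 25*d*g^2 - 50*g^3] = 3*d^2 + 4*d*g - 25*g^2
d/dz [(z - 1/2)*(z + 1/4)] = 2*z - 1/4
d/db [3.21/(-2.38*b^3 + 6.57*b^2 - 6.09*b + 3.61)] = (22.9194*b^2 - 42.1794*b + 19.5489)/(2.38*b^3 - 6.57*b^2 + 6.09*b - 3.61)^2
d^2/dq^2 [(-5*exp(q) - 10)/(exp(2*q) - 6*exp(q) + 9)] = 5*(-exp(2*q) - 20*exp(q) - 21)*exp(q)/(exp(4*q) - 12*exp(3*q) + 54*exp(2*q) - 108*exp(q) + 81)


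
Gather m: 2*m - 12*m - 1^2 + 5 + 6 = 10 - 10*m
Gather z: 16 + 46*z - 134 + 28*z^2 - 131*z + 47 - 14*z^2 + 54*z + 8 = 14*z^2 - 31*z - 63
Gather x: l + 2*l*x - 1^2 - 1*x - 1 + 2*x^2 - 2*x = l + 2*x^2 + x*(2*l - 3) - 2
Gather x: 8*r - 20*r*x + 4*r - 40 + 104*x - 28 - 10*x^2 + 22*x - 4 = 12*r - 10*x^2 + x*(126 - 20*r) - 72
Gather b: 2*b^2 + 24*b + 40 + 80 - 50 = 2*b^2 + 24*b + 70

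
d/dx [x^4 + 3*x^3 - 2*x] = 4*x^3 + 9*x^2 - 2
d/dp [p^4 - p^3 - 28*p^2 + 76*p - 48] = 4*p^3 - 3*p^2 - 56*p + 76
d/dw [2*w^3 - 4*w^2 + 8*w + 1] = 6*w^2 - 8*w + 8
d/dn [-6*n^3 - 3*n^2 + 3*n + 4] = -18*n^2 - 6*n + 3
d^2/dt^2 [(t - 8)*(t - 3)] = 2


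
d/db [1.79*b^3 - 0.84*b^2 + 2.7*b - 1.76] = 5.37*b^2 - 1.68*b + 2.7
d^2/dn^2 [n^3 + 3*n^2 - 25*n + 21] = 6*n + 6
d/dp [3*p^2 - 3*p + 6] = 6*p - 3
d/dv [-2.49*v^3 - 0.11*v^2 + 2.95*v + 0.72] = -7.47*v^2 - 0.22*v + 2.95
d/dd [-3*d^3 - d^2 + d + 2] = -9*d^2 - 2*d + 1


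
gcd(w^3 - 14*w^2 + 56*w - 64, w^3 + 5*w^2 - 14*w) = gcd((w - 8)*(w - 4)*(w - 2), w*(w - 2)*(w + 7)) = w - 2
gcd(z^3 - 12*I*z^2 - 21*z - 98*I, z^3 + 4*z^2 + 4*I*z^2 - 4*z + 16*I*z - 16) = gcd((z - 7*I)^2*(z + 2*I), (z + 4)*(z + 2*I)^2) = z + 2*I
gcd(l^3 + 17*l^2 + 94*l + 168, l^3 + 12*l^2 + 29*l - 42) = l^2 + 13*l + 42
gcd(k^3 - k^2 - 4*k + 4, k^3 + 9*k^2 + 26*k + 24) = k + 2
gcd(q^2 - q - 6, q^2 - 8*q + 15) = q - 3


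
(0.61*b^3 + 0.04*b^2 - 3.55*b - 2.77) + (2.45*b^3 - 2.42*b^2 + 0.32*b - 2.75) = 3.06*b^3 - 2.38*b^2 - 3.23*b - 5.52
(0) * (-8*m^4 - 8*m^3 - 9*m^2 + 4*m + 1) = 0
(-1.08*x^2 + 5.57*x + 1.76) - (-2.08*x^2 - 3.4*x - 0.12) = 1.0*x^2 + 8.97*x + 1.88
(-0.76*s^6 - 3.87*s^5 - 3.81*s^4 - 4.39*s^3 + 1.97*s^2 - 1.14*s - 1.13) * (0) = 0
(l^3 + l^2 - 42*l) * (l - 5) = l^4 - 4*l^3 - 47*l^2 + 210*l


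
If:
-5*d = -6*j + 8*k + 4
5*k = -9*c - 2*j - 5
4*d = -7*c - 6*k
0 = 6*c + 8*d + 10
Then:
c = -383/95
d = 337/190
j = 2599/380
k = 669/190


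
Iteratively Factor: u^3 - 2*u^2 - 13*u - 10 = (u - 5)*(u^2 + 3*u + 2) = (u - 5)*(u + 2)*(u + 1)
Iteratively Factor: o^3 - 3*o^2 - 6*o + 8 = (o - 4)*(o^2 + o - 2) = (o - 4)*(o + 2)*(o - 1)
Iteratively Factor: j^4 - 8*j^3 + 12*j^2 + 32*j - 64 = (j - 4)*(j^3 - 4*j^2 - 4*j + 16) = (j - 4)*(j - 2)*(j^2 - 2*j - 8) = (j - 4)*(j - 2)*(j + 2)*(j - 4)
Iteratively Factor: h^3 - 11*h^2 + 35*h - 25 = (h - 1)*(h^2 - 10*h + 25) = (h - 5)*(h - 1)*(h - 5)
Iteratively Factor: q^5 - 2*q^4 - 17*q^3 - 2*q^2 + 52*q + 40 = (q + 2)*(q^4 - 4*q^3 - 9*q^2 + 16*q + 20) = (q + 2)^2*(q^3 - 6*q^2 + 3*q + 10) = (q - 5)*(q + 2)^2*(q^2 - q - 2) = (q - 5)*(q - 2)*(q + 2)^2*(q + 1)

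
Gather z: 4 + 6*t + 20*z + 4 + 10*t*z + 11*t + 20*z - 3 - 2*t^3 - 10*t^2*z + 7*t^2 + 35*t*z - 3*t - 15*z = -2*t^3 + 7*t^2 + 14*t + z*(-10*t^2 + 45*t + 25) + 5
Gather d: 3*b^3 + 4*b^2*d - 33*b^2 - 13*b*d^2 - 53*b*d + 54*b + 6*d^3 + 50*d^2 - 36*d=3*b^3 - 33*b^2 + 54*b + 6*d^3 + d^2*(50 - 13*b) + d*(4*b^2 - 53*b - 36)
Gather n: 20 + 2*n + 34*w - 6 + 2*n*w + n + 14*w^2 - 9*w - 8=n*(2*w + 3) + 14*w^2 + 25*w + 6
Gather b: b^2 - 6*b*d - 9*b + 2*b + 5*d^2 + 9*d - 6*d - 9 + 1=b^2 + b*(-6*d - 7) + 5*d^2 + 3*d - 8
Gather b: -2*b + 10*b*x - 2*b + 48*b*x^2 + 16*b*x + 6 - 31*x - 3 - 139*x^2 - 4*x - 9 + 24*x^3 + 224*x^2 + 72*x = b*(48*x^2 + 26*x - 4) + 24*x^3 + 85*x^2 + 37*x - 6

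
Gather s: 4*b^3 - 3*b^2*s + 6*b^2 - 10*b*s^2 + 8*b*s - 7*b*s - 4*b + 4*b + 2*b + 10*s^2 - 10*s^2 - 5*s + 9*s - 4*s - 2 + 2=4*b^3 + 6*b^2 - 10*b*s^2 + 2*b + s*(-3*b^2 + b)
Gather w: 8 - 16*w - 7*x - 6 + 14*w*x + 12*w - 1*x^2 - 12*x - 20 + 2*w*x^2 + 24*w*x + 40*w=w*(2*x^2 + 38*x + 36) - x^2 - 19*x - 18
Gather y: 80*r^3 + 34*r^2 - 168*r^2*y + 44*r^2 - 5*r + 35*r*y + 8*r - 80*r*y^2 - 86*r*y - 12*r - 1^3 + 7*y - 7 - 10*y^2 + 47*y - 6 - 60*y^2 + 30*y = 80*r^3 + 78*r^2 - 9*r + y^2*(-80*r - 70) + y*(-168*r^2 - 51*r + 84) - 14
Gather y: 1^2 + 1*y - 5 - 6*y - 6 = -5*y - 10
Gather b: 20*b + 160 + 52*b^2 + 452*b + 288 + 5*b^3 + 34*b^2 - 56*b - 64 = 5*b^3 + 86*b^2 + 416*b + 384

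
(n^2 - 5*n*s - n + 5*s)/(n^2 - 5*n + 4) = (n - 5*s)/(n - 4)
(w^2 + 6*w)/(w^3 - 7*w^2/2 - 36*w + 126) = 2*w/(2*w^2 - 19*w + 42)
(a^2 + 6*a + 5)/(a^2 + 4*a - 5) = (a + 1)/(a - 1)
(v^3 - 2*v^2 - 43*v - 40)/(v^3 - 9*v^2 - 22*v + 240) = (v + 1)/(v - 6)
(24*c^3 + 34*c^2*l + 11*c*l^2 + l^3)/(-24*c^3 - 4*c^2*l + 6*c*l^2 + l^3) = (-4*c^2 - 5*c*l - l^2)/(4*c^2 - l^2)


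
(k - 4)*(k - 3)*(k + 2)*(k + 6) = k^4 + k^3 - 32*k^2 + 12*k + 144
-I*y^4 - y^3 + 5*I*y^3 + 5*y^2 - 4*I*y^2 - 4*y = y*(y - 4)*(y - I)*(-I*y + I)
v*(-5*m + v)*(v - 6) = -5*m*v^2 + 30*m*v + v^3 - 6*v^2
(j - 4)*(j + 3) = j^2 - j - 12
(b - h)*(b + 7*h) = b^2 + 6*b*h - 7*h^2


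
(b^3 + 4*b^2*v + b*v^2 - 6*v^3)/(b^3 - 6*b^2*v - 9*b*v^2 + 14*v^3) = (-b - 3*v)/(-b + 7*v)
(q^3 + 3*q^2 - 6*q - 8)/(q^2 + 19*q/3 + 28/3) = 3*(q^2 - q - 2)/(3*q + 7)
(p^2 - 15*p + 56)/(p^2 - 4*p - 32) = (p - 7)/(p + 4)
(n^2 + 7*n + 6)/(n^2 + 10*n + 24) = (n + 1)/(n + 4)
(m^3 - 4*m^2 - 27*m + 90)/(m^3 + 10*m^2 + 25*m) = (m^2 - 9*m + 18)/(m*(m + 5))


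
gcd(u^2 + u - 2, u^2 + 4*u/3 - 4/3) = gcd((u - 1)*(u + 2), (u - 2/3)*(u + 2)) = u + 2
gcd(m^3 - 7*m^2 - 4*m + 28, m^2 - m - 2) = m - 2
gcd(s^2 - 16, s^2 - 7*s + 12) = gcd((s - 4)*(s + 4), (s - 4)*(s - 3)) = s - 4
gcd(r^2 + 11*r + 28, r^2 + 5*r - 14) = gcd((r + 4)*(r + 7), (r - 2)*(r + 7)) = r + 7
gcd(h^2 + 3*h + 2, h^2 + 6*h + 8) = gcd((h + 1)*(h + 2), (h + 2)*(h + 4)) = h + 2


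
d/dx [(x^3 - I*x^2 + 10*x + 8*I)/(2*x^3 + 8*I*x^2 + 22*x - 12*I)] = (5*I*x^3 - 3*x^2 - 96*I*x + 148)/(2*(x^5 + 9*I*x^4 - 3*x^3 + 73*I*x^2 + 96*x - 36*I))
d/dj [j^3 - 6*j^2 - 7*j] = 3*j^2 - 12*j - 7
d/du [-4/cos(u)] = -4*sin(u)/cos(u)^2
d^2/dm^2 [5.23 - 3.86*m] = 0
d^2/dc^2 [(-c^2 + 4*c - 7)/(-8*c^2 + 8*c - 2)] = 3*(23 - 4*c)/(16*c^4 - 32*c^3 + 24*c^2 - 8*c + 1)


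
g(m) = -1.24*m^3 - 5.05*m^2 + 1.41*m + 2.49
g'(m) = -3.72*m^2 - 10.1*m + 1.41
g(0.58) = 1.37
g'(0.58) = -5.70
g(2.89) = -65.54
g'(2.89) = -58.85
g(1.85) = -20.04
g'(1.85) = -30.01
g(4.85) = -250.92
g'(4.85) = -135.08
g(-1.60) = -7.61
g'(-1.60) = 8.05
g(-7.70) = 258.32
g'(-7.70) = -141.38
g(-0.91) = -2.04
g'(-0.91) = 7.52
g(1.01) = -2.51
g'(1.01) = -12.59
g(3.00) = -72.21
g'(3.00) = -62.37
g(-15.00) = 3030.09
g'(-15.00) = -684.09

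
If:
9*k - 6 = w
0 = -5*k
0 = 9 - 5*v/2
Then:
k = 0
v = 18/5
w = -6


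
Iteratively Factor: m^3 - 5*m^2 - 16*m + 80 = (m + 4)*(m^2 - 9*m + 20) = (m - 5)*(m + 4)*(m - 4)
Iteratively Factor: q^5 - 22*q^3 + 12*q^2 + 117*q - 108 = (q + 4)*(q^4 - 4*q^3 - 6*q^2 + 36*q - 27) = (q - 1)*(q + 4)*(q^3 - 3*q^2 - 9*q + 27) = (q - 3)*(q - 1)*(q + 4)*(q^2 - 9) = (q - 3)*(q - 1)*(q + 3)*(q + 4)*(q - 3)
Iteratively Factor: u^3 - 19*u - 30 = (u + 2)*(u^2 - 2*u - 15) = (u + 2)*(u + 3)*(u - 5)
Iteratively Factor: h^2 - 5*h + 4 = (h - 4)*(h - 1)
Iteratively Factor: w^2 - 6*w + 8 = (w - 2)*(w - 4)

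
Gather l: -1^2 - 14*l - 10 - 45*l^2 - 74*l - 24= -45*l^2 - 88*l - 35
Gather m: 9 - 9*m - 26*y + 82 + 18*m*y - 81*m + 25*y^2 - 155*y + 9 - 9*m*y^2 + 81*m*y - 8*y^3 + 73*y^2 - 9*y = m*(-9*y^2 + 99*y - 90) - 8*y^3 + 98*y^2 - 190*y + 100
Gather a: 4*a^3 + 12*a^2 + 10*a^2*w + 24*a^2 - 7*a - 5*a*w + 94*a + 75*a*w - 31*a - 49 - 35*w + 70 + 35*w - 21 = 4*a^3 + a^2*(10*w + 36) + a*(70*w + 56)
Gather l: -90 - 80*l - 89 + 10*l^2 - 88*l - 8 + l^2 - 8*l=11*l^2 - 176*l - 187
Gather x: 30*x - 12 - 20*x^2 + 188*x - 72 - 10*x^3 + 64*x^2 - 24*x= -10*x^3 + 44*x^2 + 194*x - 84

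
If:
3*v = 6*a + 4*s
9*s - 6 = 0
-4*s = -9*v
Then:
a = -8/27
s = 2/3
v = 8/27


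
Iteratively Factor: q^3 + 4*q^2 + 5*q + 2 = (q + 2)*(q^2 + 2*q + 1) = (q + 1)*(q + 2)*(q + 1)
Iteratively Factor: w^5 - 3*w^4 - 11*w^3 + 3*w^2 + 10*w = (w + 1)*(w^4 - 4*w^3 - 7*w^2 + 10*w) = (w + 1)*(w + 2)*(w^3 - 6*w^2 + 5*w) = (w - 1)*(w + 1)*(w + 2)*(w^2 - 5*w) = (w - 5)*(w - 1)*(w + 1)*(w + 2)*(w)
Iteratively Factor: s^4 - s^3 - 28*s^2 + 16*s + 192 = (s - 4)*(s^3 + 3*s^2 - 16*s - 48) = (s - 4)*(s + 3)*(s^2 - 16) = (s - 4)^2*(s + 3)*(s + 4)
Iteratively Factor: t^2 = (t)*(t)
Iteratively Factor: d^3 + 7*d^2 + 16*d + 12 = (d + 3)*(d^2 + 4*d + 4) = (d + 2)*(d + 3)*(d + 2)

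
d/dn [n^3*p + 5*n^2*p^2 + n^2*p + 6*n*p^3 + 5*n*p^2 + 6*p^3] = p*(3*n^2 + 10*n*p + 2*n + 6*p^2 + 5*p)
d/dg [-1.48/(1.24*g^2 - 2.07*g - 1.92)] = (3.6704*g - 3.0636)/(-1.24*g^2 + 2.07*g + 1.92)^2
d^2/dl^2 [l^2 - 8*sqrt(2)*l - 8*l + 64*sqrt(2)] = 2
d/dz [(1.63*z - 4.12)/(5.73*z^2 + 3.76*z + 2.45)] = (-9.3399*z^2 + 47.2152*z + 19.4847)/(32.8329*z^4 + 43.0896*z^3 + 42.2146*z^2 + 18.424*z + 6.0025)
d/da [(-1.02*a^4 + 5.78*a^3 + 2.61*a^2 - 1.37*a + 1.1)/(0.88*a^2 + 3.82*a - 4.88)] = (-1.7952*a^5 - 6.6028*a^4 + 64.0696*a^3 - 73.4434*a^2 - 27.4096*a + 2.4836)/(0.7744*a^4 + 6.7232*a^3 + 6.0036*a^2 - 37.2832*a + 23.8144)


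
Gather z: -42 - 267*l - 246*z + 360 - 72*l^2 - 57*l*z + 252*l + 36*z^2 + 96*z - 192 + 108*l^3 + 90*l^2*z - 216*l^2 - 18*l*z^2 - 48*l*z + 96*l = 108*l^3 - 288*l^2 + 81*l + z^2*(36 - 18*l) + z*(90*l^2 - 105*l - 150) + 126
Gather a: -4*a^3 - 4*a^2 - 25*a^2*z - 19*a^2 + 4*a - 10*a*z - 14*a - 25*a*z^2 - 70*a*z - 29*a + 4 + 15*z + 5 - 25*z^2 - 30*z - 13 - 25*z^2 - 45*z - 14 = -4*a^3 + a^2*(-25*z - 23) + a*(-25*z^2 - 80*z - 39) - 50*z^2 - 60*z - 18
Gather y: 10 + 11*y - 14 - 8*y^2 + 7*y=-8*y^2 + 18*y - 4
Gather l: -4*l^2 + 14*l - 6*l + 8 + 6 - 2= -4*l^2 + 8*l + 12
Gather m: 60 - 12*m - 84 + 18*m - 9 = 6*m - 33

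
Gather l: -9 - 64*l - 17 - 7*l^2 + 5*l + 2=-7*l^2 - 59*l - 24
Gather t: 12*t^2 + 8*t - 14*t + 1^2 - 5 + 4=12*t^2 - 6*t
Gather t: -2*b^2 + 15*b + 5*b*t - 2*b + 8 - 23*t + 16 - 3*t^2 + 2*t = -2*b^2 + 13*b - 3*t^2 + t*(5*b - 21) + 24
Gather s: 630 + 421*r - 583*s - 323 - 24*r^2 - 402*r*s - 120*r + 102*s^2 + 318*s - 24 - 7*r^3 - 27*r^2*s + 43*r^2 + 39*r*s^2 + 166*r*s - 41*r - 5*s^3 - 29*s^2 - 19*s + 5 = -7*r^3 + 19*r^2 + 260*r - 5*s^3 + s^2*(39*r + 73) + s*(-27*r^2 - 236*r - 284) + 288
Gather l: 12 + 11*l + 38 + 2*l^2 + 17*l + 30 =2*l^2 + 28*l + 80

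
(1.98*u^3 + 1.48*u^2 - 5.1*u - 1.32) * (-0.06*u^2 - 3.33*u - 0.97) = -0.1188*u^5 - 6.6822*u^4 - 6.543*u^3 + 15.6266*u^2 + 9.3426*u + 1.2804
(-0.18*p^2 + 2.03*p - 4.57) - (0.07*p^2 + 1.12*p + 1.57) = -0.25*p^2 + 0.91*p - 6.14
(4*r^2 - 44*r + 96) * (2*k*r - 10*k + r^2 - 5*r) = 8*k*r^3 - 128*k*r^2 + 632*k*r - 960*k + 4*r^4 - 64*r^3 + 316*r^2 - 480*r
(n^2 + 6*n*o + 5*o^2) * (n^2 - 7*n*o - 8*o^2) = n^4 - n^3*o - 45*n^2*o^2 - 83*n*o^3 - 40*o^4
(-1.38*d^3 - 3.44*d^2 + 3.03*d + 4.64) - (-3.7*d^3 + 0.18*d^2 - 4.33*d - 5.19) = 2.32*d^3 - 3.62*d^2 + 7.36*d + 9.83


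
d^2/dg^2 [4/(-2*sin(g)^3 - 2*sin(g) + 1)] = 8*(18*sin(g)^6 - 20*sin(g)^4 + 9*sin(g)^3 - 10*sin(g)^2 - 5*sin(g) - 4)/(2*sin(g)^3 + 2*sin(g) - 1)^3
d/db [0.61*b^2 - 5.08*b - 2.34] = 1.22*b - 5.08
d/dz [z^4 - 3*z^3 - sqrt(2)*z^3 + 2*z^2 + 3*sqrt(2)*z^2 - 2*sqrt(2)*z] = 4*z^3 - 9*z^2 - 3*sqrt(2)*z^2 + 4*z + 6*sqrt(2)*z - 2*sqrt(2)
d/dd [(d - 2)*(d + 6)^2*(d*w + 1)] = (d + 6)*(w*(d - 2)*(d + 6) + 2*(d - 2)*(d*w + 1) + (d + 6)*(d*w + 1))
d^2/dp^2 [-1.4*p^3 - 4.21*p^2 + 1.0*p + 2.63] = -8.4*p - 8.42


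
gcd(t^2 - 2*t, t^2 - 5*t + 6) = t - 2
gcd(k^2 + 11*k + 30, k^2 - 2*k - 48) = k + 6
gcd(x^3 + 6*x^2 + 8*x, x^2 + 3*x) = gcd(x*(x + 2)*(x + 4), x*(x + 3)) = x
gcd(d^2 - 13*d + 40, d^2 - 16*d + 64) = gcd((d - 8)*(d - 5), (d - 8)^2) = d - 8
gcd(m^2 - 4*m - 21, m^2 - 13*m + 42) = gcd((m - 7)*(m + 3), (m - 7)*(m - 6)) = m - 7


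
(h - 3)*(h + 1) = h^2 - 2*h - 3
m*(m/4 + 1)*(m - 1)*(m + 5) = m^4/4 + 2*m^3 + 11*m^2/4 - 5*m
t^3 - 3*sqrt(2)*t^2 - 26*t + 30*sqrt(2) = (t - 5*sqrt(2))*(t - sqrt(2))*(t + 3*sqrt(2))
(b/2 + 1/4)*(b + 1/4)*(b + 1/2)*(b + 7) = b^4/2 + 33*b^3/8 + 37*b^2/8 + 57*b/32 + 7/32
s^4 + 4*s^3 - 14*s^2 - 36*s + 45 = (s - 3)*(s - 1)*(s + 3)*(s + 5)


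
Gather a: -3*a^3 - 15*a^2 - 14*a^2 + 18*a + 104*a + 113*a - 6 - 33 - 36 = -3*a^3 - 29*a^2 + 235*a - 75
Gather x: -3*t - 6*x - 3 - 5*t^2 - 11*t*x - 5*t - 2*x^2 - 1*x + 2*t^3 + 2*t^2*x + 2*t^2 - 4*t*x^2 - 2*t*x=2*t^3 - 3*t^2 - 8*t + x^2*(-4*t - 2) + x*(2*t^2 - 13*t - 7) - 3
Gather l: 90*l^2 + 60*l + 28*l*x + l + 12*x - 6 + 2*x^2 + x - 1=90*l^2 + l*(28*x + 61) + 2*x^2 + 13*x - 7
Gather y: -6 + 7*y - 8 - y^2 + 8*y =-y^2 + 15*y - 14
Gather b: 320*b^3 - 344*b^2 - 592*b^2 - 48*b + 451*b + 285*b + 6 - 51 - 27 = 320*b^3 - 936*b^2 + 688*b - 72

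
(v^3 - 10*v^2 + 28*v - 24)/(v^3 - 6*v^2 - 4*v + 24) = (v - 2)/(v + 2)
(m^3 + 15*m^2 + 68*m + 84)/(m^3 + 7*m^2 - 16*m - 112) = (m^2 + 8*m + 12)/(m^2 - 16)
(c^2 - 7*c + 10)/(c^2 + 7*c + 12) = (c^2 - 7*c + 10)/(c^2 + 7*c + 12)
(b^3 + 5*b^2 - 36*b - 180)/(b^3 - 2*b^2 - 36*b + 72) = (b + 5)/(b - 2)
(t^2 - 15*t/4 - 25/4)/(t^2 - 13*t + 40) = (t + 5/4)/(t - 8)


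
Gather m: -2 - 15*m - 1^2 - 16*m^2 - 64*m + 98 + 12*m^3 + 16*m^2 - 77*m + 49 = 12*m^3 - 156*m + 144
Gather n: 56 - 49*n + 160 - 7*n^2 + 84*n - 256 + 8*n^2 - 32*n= n^2 + 3*n - 40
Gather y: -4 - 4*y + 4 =-4*y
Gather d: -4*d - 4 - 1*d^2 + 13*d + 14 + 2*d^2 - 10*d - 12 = d^2 - d - 2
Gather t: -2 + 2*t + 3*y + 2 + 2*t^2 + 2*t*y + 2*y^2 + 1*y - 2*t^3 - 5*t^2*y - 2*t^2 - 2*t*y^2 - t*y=-2*t^3 - 5*t^2*y + t*(-2*y^2 + y + 2) + 2*y^2 + 4*y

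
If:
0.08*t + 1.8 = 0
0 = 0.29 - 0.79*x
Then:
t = -22.50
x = 0.37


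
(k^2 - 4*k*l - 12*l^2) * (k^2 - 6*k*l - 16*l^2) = k^4 - 10*k^3*l - 4*k^2*l^2 + 136*k*l^3 + 192*l^4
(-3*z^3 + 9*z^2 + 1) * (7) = -21*z^3 + 63*z^2 + 7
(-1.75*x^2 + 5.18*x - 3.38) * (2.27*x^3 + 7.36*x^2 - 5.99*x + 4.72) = -3.9725*x^5 - 1.1214*x^4 + 40.9347*x^3 - 64.165*x^2 + 44.6958*x - 15.9536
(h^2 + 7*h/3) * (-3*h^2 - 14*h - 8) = -3*h^4 - 21*h^3 - 122*h^2/3 - 56*h/3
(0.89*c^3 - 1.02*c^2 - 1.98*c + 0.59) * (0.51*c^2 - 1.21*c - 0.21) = 0.4539*c^5 - 1.5971*c^4 + 0.0374999999999999*c^3 + 2.9109*c^2 - 0.2981*c - 0.1239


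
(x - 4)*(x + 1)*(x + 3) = x^3 - 13*x - 12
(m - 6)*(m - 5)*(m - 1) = m^3 - 12*m^2 + 41*m - 30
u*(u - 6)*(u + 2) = u^3 - 4*u^2 - 12*u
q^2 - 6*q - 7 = (q - 7)*(q + 1)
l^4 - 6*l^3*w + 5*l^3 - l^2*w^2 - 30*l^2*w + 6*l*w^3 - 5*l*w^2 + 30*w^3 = (l + 5)*(l - 6*w)*(l - w)*(l + w)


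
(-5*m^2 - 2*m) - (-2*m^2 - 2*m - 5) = 5 - 3*m^2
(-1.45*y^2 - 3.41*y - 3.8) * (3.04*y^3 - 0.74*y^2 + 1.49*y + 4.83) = -4.408*y^5 - 9.2934*y^4 - 11.1891*y^3 - 9.2724*y^2 - 22.1323*y - 18.354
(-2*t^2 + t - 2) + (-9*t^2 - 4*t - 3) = -11*t^2 - 3*t - 5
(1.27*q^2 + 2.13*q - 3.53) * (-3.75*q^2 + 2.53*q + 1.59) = -4.7625*q^4 - 4.7744*q^3 + 20.6457*q^2 - 5.5442*q - 5.6127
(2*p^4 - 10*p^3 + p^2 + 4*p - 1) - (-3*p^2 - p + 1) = 2*p^4 - 10*p^3 + 4*p^2 + 5*p - 2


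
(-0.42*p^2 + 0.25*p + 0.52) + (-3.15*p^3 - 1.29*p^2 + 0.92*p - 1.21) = -3.15*p^3 - 1.71*p^2 + 1.17*p - 0.69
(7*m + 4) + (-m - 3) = 6*m + 1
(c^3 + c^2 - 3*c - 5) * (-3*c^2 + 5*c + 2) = -3*c^5 + 2*c^4 + 16*c^3 + 2*c^2 - 31*c - 10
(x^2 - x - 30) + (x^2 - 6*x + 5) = 2*x^2 - 7*x - 25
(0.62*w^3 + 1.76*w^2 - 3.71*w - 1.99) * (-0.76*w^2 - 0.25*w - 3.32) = -0.4712*w^5 - 1.4926*w^4 + 0.3212*w^3 - 3.4033*w^2 + 12.8147*w + 6.6068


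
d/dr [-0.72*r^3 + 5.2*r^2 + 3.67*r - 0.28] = -2.16*r^2 + 10.4*r + 3.67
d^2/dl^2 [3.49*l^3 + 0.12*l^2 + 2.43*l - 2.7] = 20.94*l + 0.24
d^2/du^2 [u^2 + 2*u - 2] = 2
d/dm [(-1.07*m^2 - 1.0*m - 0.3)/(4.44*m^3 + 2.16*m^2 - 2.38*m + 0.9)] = (4.7508*m^4 + 8.88*m^3 + 8.7026*m^2 - 0.63*m - 1.614)/(19.7136*m^6 + 19.1808*m^5 - 16.4688*m^4 - 2.2896*m^3 + 9.5524*m^2 - 4.284*m + 0.81)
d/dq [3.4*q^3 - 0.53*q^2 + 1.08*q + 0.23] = 10.2*q^2 - 1.06*q + 1.08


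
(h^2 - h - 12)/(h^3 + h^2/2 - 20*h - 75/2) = 2*(h - 4)/(2*h^2 - 5*h - 25)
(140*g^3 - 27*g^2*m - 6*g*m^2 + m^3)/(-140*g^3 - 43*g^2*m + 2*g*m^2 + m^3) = (-4*g + m)/(4*g + m)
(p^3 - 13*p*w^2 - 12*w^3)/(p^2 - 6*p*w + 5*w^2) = (p^3 - 13*p*w^2 - 12*w^3)/(p^2 - 6*p*w + 5*w^2)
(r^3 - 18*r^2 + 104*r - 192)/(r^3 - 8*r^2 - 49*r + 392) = (r^2 - 10*r + 24)/(r^2 - 49)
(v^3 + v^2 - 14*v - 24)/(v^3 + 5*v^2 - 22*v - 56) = (v + 3)/(v + 7)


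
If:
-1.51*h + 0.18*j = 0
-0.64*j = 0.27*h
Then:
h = 0.00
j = 0.00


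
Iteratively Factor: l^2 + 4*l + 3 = (l + 3)*(l + 1)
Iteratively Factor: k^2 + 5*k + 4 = (k + 1)*(k + 4)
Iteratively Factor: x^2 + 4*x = (x)*(x + 4)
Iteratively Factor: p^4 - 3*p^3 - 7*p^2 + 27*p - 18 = (p - 3)*(p^3 - 7*p + 6) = (p - 3)*(p + 3)*(p^2 - 3*p + 2) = (p - 3)*(p - 2)*(p + 3)*(p - 1)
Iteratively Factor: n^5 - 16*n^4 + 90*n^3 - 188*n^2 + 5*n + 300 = (n + 1)*(n^4 - 17*n^3 + 107*n^2 - 295*n + 300) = (n - 3)*(n + 1)*(n^3 - 14*n^2 + 65*n - 100) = (n - 5)*(n - 3)*(n + 1)*(n^2 - 9*n + 20) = (n - 5)^2*(n - 3)*(n + 1)*(n - 4)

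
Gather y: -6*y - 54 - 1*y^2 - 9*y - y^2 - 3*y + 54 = -2*y^2 - 18*y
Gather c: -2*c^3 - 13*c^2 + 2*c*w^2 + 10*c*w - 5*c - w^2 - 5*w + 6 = -2*c^3 - 13*c^2 + c*(2*w^2 + 10*w - 5) - w^2 - 5*w + 6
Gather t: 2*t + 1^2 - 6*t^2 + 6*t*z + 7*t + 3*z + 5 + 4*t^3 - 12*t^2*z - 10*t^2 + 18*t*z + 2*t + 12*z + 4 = 4*t^3 + t^2*(-12*z - 16) + t*(24*z + 11) + 15*z + 10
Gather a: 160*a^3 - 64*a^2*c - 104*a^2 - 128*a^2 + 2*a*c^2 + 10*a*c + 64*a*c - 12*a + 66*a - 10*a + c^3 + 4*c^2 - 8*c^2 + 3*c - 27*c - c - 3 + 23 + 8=160*a^3 + a^2*(-64*c - 232) + a*(2*c^2 + 74*c + 44) + c^3 - 4*c^2 - 25*c + 28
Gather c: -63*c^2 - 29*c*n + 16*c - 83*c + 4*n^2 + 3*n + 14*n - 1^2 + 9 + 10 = -63*c^2 + c*(-29*n - 67) + 4*n^2 + 17*n + 18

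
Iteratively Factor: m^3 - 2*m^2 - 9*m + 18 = (m + 3)*(m^2 - 5*m + 6) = (m - 3)*(m + 3)*(m - 2)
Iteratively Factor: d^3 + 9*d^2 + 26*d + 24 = (d + 3)*(d^2 + 6*d + 8) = (d + 2)*(d + 3)*(d + 4)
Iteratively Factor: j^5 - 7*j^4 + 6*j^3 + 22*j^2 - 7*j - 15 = (j - 1)*(j^4 - 6*j^3 + 22*j + 15) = (j - 3)*(j - 1)*(j^3 - 3*j^2 - 9*j - 5) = (j - 3)*(j - 1)*(j + 1)*(j^2 - 4*j - 5) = (j - 5)*(j - 3)*(j - 1)*(j + 1)*(j + 1)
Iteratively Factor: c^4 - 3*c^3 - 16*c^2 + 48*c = (c - 4)*(c^3 + c^2 - 12*c) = (c - 4)*(c + 4)*(c^2 - 3*c) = (c - 4)*(c - 3)*(c + 4)*(c)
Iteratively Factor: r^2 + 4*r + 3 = (r + 3)*(r + 1)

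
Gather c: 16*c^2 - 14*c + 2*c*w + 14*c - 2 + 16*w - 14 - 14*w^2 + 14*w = 16*c^2 + 2*c*w - 14*w^2 + 30*w - 16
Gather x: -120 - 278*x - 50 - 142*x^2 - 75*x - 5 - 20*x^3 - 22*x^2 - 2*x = -20*x^3 - 164*x^2 - 355*x - 175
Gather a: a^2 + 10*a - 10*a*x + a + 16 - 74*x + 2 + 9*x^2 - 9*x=a^2 + a*(11 - 10*x) + 9*x^2 - 83*x + 18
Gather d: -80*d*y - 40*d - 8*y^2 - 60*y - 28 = d*(-80*y - 40) - 8*y^2 - 60*y - 28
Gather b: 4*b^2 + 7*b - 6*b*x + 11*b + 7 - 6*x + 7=4*b^2 + b*(18 - 6*x) - 6*x + 14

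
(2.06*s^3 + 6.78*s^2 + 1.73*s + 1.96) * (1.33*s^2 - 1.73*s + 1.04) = 2.7398*s^5 + 5.4536*s^4 - 7.2861*s^3 + 6.6651*s^2 - 1.5916*s + 2.0384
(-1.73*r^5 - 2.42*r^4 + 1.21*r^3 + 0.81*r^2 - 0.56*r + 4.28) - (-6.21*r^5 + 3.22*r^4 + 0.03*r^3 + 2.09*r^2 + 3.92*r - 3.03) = 4.48*r^5 - 5.64*r^4 + 1.18*r^3 - 1.28*r^2 - 4.48*r + 7.31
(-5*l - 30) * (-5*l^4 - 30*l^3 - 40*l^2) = 25*l^5 + 300*l^4 + 1100*l^3 + 1200*l^2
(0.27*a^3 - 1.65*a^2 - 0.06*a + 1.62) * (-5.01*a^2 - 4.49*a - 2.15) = -1.3527*a^5 + 7.0542*a^4 + 7.1286*a^3 - 4.2993*a^2 - 7.1448*a - 3.483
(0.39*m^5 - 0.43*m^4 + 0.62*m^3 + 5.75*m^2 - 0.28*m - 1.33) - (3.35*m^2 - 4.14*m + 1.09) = 0.39*m^5 - 0.43*m^4 + 0.62*m^3 + 2.4*m^2 + 3.86*m - 2.42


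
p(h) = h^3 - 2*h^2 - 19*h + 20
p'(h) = 3*h^2 - 4*h - 19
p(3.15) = -28.44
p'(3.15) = -1.83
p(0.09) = 18.27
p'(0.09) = -19.34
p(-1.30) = 39.12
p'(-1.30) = -8.73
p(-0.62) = 30.77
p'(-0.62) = -15.37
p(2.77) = -26.72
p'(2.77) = -7.06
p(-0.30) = 25.49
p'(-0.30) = -17.53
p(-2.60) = 38.30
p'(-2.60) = 11.68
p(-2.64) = 37.82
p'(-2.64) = 12.47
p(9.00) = 416.00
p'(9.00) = 188.00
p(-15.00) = -3520.00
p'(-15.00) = 716.00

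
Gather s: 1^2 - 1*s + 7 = 8 - s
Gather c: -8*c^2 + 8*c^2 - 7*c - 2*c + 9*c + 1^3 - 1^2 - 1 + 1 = 0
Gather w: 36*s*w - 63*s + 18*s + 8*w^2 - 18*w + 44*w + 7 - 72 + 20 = -45*s + 8*w^2 + w*(36*s + 26) - 45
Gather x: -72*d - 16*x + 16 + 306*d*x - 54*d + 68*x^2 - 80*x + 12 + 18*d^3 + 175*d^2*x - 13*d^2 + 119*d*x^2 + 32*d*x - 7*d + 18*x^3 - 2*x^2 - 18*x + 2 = 18*d^3 - 13*d^2 - 133*d + 18*x^3 + x^2*(119*d + 66) + x*(175*d^2 + 338*d - 114) + 30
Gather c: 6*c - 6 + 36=6*c + 30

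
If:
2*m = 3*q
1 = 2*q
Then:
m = 3/4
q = 1/2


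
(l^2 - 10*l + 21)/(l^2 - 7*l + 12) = (l - 7)/(l - 4)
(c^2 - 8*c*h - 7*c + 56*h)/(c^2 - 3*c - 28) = (c - 8*h)/(c + 4)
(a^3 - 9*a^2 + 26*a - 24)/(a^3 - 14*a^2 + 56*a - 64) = (a - 3)/(a - 8)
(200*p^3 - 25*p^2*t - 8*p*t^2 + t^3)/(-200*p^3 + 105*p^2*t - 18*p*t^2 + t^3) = (-5*p - t)/(5*p - t)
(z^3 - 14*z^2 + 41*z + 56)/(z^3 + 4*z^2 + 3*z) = (z^2 - 15*z + 56)/(z*(z + 3))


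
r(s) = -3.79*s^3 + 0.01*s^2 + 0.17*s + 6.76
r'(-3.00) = -102.22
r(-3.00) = 108.67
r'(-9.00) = -920.98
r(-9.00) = 2768.95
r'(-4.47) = -227.10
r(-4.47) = 344.70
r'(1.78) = -35.82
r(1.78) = -14.28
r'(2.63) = -78.42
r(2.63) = -61.67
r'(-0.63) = -4.36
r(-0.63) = 7.60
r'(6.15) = -429.75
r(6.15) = -873.40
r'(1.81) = -37.04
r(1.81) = -15.37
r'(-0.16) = -0.12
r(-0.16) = 6.75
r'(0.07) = 0.12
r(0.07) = 6.77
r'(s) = -11.37*s^2 + 0.02*s + 0.17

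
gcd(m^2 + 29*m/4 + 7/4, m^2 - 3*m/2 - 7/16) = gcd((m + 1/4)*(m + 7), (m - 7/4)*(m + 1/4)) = m + 1/4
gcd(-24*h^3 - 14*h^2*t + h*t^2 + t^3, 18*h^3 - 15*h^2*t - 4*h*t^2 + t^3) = 3*h + t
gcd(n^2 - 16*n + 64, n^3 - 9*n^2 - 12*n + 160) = n - 8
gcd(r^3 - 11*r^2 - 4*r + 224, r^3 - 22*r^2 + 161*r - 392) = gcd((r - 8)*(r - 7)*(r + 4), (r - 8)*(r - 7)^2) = r^2 - 15*r + 56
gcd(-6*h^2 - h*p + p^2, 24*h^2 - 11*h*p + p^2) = -3*h + p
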